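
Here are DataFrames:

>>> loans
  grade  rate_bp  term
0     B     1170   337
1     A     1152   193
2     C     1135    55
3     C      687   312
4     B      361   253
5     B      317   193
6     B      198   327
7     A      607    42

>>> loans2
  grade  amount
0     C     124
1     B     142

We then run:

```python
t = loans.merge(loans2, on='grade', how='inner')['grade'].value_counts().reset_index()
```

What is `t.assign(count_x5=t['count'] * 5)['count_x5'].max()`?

merge on 'grade' (how='inner') → 6 rows:
  grade  rate_bp  term  amount
0     B     1170   337     142
1     C     1135    55     124
2     C      687   312     124
3     B      361   253     142
4     B      317   193     142
5     B      198   327     142
value_counts of grade:
grade
B    4
C    2
Name: count, dtype: int64
reset_index():
  grade  count
0     B      4
1     C      2
add column count_x5 = t['count'] * 5:
  grade  count  count_x5
0     B      4        20
1     C      2        10
So max() = 20.

20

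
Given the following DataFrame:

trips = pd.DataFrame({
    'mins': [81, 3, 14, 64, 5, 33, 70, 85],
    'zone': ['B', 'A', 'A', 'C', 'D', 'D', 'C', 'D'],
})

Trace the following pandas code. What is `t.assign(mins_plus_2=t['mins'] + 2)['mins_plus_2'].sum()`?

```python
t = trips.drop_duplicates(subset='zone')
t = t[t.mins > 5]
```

drop duplicate zone (keep=first):
   mins zone
0    81    B
1     3    A
3    64    C
4     5    D
filter rows where mins > 5:
   mins zone
0    81    B
3    64    C
add column mins_plus_2 = t['mins'] + 2:
   mins zone  mins_plus_2
0    81    B           83
3    64    C           66
Then the sum of column 'mins_plus_2': 149

149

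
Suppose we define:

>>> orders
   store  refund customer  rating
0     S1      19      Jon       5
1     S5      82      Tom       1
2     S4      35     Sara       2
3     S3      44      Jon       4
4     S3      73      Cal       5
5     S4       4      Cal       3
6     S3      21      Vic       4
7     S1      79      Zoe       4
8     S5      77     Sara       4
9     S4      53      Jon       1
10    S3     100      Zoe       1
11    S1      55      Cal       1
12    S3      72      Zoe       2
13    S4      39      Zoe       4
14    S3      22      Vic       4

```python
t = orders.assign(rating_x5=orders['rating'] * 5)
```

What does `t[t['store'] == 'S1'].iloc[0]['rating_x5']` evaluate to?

add column rating_x5 = orders['rating'] * 5:
   store  refund customer  rating  rating_x5
0     S1      19      Jon       5         25
1     S5      82      Tom       1          5
2     S4      35     Sara       2         10
3     S3      44      Jon       4         20
4     S3      73      Cal       5         25
5     S4       4      Cal       3         15
6     S3      21      Vic       4         20
7     S1      79      Zoe       4         20
8     S5      77     Sara       4         20
9     S4      53      Jon       1          5
10    S3     100      Zoe       1          5
11    S1      55      Cal       1          5
12    S3      72      Zoe       2         10
13    S4      39      Zoe       4         20
14    S3      22      Vic       4         20
filter rows where store == 'S1':
   store  refund customer  rating  rating_x5
0     S1      19      Jon       5         25
7     S1      79      Zoe       4         20
11    S1      55      Cal       1          5
So iloc[0]['rating_x5'] = 25.

25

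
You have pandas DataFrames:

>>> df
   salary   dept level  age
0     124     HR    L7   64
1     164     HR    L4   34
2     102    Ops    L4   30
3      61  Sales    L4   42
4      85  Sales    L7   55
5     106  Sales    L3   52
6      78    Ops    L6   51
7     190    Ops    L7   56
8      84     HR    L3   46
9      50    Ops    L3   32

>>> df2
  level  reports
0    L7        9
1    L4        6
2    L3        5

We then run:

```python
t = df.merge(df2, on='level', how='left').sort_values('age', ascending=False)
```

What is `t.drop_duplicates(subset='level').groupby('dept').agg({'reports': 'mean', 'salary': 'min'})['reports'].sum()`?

merge on 'level' (how='left') → 10 rows:
   salary   dept level  age  reports
0     124     HR    L7   64      9.0
1     164     HR    L4   34      6.0
2     102    Ops    L4   30      6.0
3      61  Sales    L4   42      6.0
4      85  Sales    L7   55      9.0
5     106  Sales    L3   52      5.0
6      78    Ops    L6   51      NaN
7     190    Ops    L7   56      9.0
8      84     HR    L3   46      5.0
9      50    Ops    L3   32      5.0
sort by age descending:
   salary   dept level  age  reports
0     124     HR    L7   64      9.0
7     190    Ops    L7   56      9.0
4      85  Sales    L7   55      9.0
5     106  Sales    L3   52      5.0
6      78    Ops    L6   51      NaN
8      84     HR    L3   46      5.0
3      61  Sales    L4   42      6.0
1     164     HR    L4   34      6.0
9      50    Ops    L3   32      5.0
2     102    Ops    L4   30      6.0
drop duplicate level (keep=first):
   salary   dept level  age  reports
0     124     HR    L7   64      9.0
5     106  Sales    L3   52      5.0
6      78    Ops    L6   51      NaN
3      61  Sales    L4   42      6.0
group by dept: mean(reports), min(salary):
       reports  salary
dept                  
HR         9.0     124
Ops        NaN      78
Sales      5.5      61
The sum of column 'reports' is 14.5.

14.5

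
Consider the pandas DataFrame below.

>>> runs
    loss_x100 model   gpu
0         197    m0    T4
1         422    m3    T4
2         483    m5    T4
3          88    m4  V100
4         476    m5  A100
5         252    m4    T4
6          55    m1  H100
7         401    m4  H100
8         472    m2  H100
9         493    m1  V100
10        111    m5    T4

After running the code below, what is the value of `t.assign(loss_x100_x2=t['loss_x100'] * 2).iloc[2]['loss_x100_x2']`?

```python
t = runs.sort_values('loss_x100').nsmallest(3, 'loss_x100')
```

222

sort by loss_x100:
    loss_x100 model   gpu
6          55    m1  H100
3          88    m4  V100
10        111    m5    T4
0         197    m0    T4
5         252    m4    T4
7         401    m4  H100
1         422    m3    T4
8         472    m2  H100
4         476    m5  A100
2         483    m5    T4
9         493    m1  V100
take 3 rows with smallest loss_x100:
    loss_x100 model   gpu
6          55    m1  H100
3          88    m4  V100
10        111    m5    T4
add column loss_x100_x2 = t['loss_x100'] * 2:
    loss_x100 model   gpu  loss_x100_x2
6          55    m1  H100           110
3          88    m4  V100           176
10        111    m5    T4           222
Hence 222.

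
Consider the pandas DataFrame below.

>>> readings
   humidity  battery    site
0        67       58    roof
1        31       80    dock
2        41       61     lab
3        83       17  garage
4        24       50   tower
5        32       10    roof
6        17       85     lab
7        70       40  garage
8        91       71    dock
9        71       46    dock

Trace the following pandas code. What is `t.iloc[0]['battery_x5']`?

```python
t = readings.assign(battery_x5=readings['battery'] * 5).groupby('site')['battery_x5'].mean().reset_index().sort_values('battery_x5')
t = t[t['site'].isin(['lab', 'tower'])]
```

add column battery_x5 = readings['battery'] * 5:
   humidity  battery    site  battery_x5
0        67       58    roof         290
1        31       80    dock         400
2        41       61     lab         305
3        83       17  garage          85
4        24       50   tower         250
5        32       10    roof          50
6        17       85     lab         425
7        70       40  garage         200
8        91       71    dock         355
9        71       46    dock         230
group by site, mean of battery_x5:
site
dock      328.333333
garage    142.500000
lab       365.000000
roof      170.000000
tower     250.000000
Name: battery_x5, dtype: float64
reset_index():
     site  battery_x5
0    dock  328.333333
1  garage  142.500000
2     lab  365.000000
3    roof  170.000000
4   tower  250.000000
sort by battery_x5:
     site  battery_x5
1  garage  142.500000
3    roof  170.000000
4   tower  250.000000
0    dock  328.333333
2     lab  365.000000
filter rows where site in ['lab', 'tower']:
    site  battery_x5
4  tower       250.0
2    lab       365.0
Hence 250.0.

250.0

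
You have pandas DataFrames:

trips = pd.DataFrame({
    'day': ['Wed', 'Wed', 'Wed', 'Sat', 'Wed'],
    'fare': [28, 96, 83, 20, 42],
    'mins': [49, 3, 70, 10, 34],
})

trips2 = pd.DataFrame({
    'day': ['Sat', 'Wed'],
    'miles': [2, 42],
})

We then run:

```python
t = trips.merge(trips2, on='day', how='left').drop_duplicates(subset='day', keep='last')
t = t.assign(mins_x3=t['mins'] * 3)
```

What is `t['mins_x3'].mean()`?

66.0

merge on 'day' (how='left') → 5 rows:
   day  fare  mins  miles
0  Wed    28    49     42
1  Wed    96     3     42
2  Wed    83    70     42
3  Sat    20    10      2
4  Wed    42    34     42
drop duplicate day (keep=last):
   day  fare  mins  miles
3  Sat    20    10      2
4  Wed    42    34     42
add column mins_x3 = t['mins'] * 3:
   day  fare  mins  miles  mins_x3
3  Sat    20    10      2       30
4  Wed    42    34     42      102
Reading off the mean of column 'mins_x3', we get 66.0.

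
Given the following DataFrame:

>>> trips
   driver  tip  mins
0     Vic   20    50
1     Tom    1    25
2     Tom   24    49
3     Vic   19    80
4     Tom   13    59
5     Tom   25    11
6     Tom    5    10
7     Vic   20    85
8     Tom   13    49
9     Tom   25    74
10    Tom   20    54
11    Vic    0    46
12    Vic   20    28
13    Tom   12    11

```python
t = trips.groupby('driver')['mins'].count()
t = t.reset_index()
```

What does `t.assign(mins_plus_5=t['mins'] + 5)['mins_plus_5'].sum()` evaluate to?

group by driver, count of mins:
driver
Tom    9
Vic    5
Name: mins, dtype: int64
reset_index():
  driver  mins
0    Tom     9
1    Vic     5
add column mins_plus_5 = t['mins'] + 5:
  driver  mins  mins_plus_5
0    Tom     9           14
1    Vic     5           10
sum of column 'mins_plus_5' → 24

24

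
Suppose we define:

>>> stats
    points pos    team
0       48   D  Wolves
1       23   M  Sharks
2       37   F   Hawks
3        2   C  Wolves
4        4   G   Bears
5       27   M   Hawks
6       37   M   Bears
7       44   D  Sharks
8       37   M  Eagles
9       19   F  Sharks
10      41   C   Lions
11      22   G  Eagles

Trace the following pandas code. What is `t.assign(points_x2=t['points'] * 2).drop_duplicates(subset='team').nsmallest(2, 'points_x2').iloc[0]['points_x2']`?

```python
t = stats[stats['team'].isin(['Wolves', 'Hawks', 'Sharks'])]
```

46

filter rows where team in ['Wolves', 'Hawks', 'Sharks']:
   points pos    team
0      48   D  Wolves
1      23   M  Sharks
2      37   F   Hawks
3       2   C  Wolves
5      27   M   Hawks
7      44   D  Sharks
9      19   F  Sharks
add column points_x2 = t['points'] * 2:
   points pos    team  points_x2
0      48   D  Wolves         96
1      23   M  Sharks         46
2      37   F   Hawks         74
3       2   C  Wolves          4
5      27   M   Hawks         54
7      44   D  Sharks         88
9      19   F  Sharks         38
drop duplicate team (keep=first):
   points pos    team  points_x2
0      48   D  Wolves         96
1      23   M  Sharks         46
2      37   F   Hawks         74
take 2 rows with smallest points_x2:
   points pos    team  points_x2
1      23   M  Sharks         46
2      37   F   Hawks         74
Finally, value at position 0, column 'points_x2' = 46.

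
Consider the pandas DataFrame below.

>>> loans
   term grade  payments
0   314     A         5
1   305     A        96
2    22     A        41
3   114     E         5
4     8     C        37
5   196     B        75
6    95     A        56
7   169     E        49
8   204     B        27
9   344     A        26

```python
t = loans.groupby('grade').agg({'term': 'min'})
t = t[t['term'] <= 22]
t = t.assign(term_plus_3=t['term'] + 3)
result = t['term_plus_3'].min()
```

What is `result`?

group by grade, min of term:
       term
grade      
A        22
B       196
C         8
E       114
filter rows where term <= 22:
       term
grade      
A        22
C         8
add column term_plus_3 = t['term'] + 3:
       term  term_plus_3
grade                   
A        22           25
C         8           11
Then the min of column 'term_plus_3': 11

11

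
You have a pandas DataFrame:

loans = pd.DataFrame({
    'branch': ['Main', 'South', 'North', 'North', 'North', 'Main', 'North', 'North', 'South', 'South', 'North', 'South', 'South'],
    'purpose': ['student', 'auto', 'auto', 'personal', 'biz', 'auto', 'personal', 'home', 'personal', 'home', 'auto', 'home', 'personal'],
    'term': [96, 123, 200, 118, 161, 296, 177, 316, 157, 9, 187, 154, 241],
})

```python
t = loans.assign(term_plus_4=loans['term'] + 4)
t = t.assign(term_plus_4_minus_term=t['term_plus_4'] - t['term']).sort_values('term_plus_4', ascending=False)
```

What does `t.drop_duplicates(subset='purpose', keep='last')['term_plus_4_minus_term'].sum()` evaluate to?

20

add column term_plus_4 = loans['term'] + 4:
   branch   purpose  term  term_plus_4
0    Main   student    96          100
1   South      auto   123          127
2   North      auto   200          204
3   North  personal   118          122
4   North       biz   161          165
5    Main      auto   296          300
6   North  personal   177          181
7   North      home   316          320
8   South  personal   157          161
9   South      home     9           13
10  North      auto   187          191
11  South      home   154          158
12  South  personal   241          245
add column term_plus_4_minus_term = t['term_plus_4'] - t['term']:
   branch   purpose  term  term_plus_4  term_plus_4_minus_term
0    Main   student    96          100                       4
1   South      auto   123          127                       4
2   North      auto   200          204                       4
3   North  personal   118          122                       4
4   North       biz   161          165                       4
5    Main      auto   296          300                       4
6   North  personal   177          181                       4
7   North      home   316          320                       4
8   South  personal   157          161                       4
9   South      home     9           13                       4
10  North      auto   187          191                       4
11  South      home   154          158                       4
12  South  personal   241          245                       4
sort by term_plus_4 descending:
   branch   purpose  term  term_plus_4  term_plus_4_minus_term
7   North      home   316          320                       4
5    Main      auto   296          300                       4
12  South  personal   241          245                       4
2   North      auto   200          204                       4
10  North      auto   187          191                       4
6   North  personal   177          181                       4
4   North       biz   161          165                       4
8   South  personal   157          161                       4
11  South      home   154          158                       4
1   South      auto   123          127                       4
3   North  personal   118          122                       4
0    Main   student    96          100                       4
9   South      home     9           13                       4
drop duplicate purpose (keep=last):
  branch   purpose  term  term_plus_4  term_plus_4_minus_term
4  North       biz   161          165                       4
1  South      auto   123          127                       4
3  North  personal   118          122                       4
0   Main   student    96          100                       4
9  South      home     9           13                       4
Taking the sum of column 'term_plus_4_minus_term' gives 20.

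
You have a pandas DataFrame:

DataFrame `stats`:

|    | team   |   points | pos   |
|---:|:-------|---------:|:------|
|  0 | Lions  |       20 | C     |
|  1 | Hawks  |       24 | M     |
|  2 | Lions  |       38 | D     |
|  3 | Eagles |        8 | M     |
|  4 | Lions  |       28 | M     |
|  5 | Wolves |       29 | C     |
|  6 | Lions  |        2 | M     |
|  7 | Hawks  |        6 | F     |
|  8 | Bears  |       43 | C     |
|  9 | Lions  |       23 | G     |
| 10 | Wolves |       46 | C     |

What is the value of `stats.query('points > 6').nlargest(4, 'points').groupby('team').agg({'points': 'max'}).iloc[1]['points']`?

filter rows where points > 6:
      team  points pos
0    Lions      20   C
1    Hawks      24   M
2    Lions      38   D
3   Eagles       8   M
4    Lions      28   M
5   Wolves      29   C
8    Bears      43   C
9    Lions      23   G
10  Wolves      46   C
take 4 rows with largest points:
      team  points pos
10  Wolves      46   C
8    Bears      43   C
2    Lions      38   D
5   Wolves      29   C
group by team, max of points:
        points
team          
Bears       43
Lions       38
Wolves      46
Taking the value at position 1, column 'points' gives 38.

38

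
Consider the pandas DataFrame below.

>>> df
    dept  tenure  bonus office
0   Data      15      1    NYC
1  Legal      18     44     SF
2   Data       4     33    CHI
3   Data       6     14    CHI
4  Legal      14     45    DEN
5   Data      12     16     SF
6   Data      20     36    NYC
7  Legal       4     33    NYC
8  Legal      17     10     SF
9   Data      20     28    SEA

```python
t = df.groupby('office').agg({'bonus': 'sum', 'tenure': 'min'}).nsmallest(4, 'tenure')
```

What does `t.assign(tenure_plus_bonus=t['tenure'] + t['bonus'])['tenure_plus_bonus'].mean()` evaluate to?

group by office: sum(bonus), min(tenure):
        bonus  tenure
office               
CHI        47       4
DEN        45      14
NYC        70       4
SEA        28      20
SF         70      12
take 4 rows with smallest tenure:
        bonus  tenure
office               
CHI        47       4
NYC        70       4
SF         70      12
DEN        45      14
add column tenure_plus_bonus = t['tenure'] + t['bonus']:
        bonus  tenure  tenure_plus_bonus
office                                  
CHI        47       4                 51
NYC        70       4                 74
SF         70      12                 82
DEN        45      14                 59

66.5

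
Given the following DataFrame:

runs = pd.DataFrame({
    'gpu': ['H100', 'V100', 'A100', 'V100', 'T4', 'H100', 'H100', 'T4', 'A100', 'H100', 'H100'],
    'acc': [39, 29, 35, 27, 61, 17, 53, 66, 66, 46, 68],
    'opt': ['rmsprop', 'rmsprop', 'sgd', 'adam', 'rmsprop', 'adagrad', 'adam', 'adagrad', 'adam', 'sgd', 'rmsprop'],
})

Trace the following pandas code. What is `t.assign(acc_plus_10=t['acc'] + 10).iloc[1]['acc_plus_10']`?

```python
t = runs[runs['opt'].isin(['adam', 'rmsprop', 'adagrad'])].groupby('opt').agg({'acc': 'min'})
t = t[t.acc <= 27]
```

filter rows where opt in ['adam', 'rmsprop', 'adagrad']:
     gpu  acc      opt
0   H100   39  rmsprop
1   V100   29  rmsprop
3   V100   27     adam
4     T4   61  rmsprop
5   H100   17  adagrad
6   H100   53     adam
7     T4   66  adagrad
8   A100   66     adam
10  H100   68  rmsprop
group by opt, min of acc:
         acc
opt         
adagrad   17
adam      27
rmsprop   29
filter rows where acc <= 27:
         acc
opt         
adagrad   17
adam      27
add column acc_plus_10 = t['acc'] + 10:
         acc  acc_plus_10
opt                      
adagrad   17           27
adam      27           37

37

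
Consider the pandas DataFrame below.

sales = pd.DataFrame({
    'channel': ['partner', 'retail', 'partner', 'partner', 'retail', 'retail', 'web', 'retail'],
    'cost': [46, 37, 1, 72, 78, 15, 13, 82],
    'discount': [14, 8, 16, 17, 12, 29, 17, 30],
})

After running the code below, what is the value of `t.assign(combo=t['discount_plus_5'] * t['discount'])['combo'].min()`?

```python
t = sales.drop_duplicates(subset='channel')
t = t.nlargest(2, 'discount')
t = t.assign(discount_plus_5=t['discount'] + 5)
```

drop duplicate channel (keep=first):
   channel  cost  discount
0  partner    46        14
1   retail    37         8
6      web    13        17
take 2 rows with largest discount:
   channel  cost  discount
6      web    13        17
0  partner    46        14
add column discount_plus_5 = t['discount'] + 5:
   channel  cost  discount  discount_plus_5
6      web    13        17               22
0  partner    46        14               19
add column combo = t['discount_plus_5'] * t['discount']:
   channel  cost  discount  discount_plus_5  combo
6      web    13        17               22    374
0  partner    46        14               19    266

266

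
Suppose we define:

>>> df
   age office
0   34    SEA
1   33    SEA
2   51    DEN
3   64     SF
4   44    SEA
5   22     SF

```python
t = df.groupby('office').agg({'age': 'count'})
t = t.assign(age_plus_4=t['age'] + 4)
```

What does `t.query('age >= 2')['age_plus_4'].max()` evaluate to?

7

group by office, count of age:
        age
office     
DEN       1
SEA       3
SF        2
add column age_plus_4 = t['age'] + 4:
        age  age_plus_4
office                 
DEN       1           5
SEA       3           7
SF        2           6
filter rows where age >= 2:
        age  age_plus_4
office                 
SEA       3           7
SF        2           6
Taking the max of column 'age_plus_4' gives 7.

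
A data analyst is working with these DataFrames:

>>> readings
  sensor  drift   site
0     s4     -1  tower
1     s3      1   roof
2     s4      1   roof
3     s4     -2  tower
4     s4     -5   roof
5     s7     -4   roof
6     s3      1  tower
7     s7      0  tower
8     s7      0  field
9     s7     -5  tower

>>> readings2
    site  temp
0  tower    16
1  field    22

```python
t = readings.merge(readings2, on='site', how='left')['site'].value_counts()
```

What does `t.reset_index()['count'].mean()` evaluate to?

3.33333333333

merge on 'site' (how='left') → 10 rows:
  sensor  drift   site  temp
0     s4     -1  tower  16.0
1     s3      1   roof   NaN
2     s4      1   roof   NaN
3     s4     -2  tower  16.0
4     s4     -5   roof   NaN
5     s7     -4   roof   NaN
6     s3      1  tower  16.0
7     s7      0  tower  16.0
8     s7      0  field  22.0
9     s7     -5  tower  16.0
value_counts of site:
site
tower    5
roof     4
field    1
Name: count, dtype: int64
reset_index():
    site  count
0  tower      5
1   roof      4
2  field      1
Then the mean of column 'count': 3.33333333333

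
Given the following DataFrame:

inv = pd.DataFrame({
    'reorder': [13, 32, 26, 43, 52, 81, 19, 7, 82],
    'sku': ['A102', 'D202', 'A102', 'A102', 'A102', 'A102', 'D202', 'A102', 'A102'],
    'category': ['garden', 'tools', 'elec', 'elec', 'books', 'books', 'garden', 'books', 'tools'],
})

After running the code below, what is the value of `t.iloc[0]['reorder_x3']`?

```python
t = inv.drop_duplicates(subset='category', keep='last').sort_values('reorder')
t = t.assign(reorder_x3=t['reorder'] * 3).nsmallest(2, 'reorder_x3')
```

drop duplicate category (keep=last):
   reorder   sku category
3       43  A102     elec
6       19  D202   garden
7        7  A102    books
8       82  A102    tools
sort by reorder:
   reorder   sku category
7        7  A102    books
6       19  D202   garden
3       43  A102     elec
8       82  A102    tools
add column reorder_x3 = t['reorder'] * 3:
   reorder   sku category  reorder_x3
7        7  A102    books          21
6       19  D202   garden          57
3       43  A102     elec         129
8       82  A102    tools         246
take 2 rows with smallest reorder_x3:
   reorder   sku category  reorder_x3
7        7  A102    books          21
6       19  D202   garden          57
Hence 21.

21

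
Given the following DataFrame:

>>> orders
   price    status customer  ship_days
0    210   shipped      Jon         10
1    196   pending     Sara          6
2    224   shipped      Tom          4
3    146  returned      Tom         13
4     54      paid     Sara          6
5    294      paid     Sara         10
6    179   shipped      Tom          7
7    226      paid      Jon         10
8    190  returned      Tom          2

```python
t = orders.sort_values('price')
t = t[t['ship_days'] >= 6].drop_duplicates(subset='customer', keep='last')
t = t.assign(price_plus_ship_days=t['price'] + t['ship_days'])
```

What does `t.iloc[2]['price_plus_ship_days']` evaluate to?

304

sort by price:
   price    status customer  ship_days
4     54      paid     Sara          6
3    146  returned      Tom         13
6    179   shipped      Tom          7
8    190  returned      Tom          2
1    196   pending     Sara          6
0    210   shipped      Jon         10
2    224   shipped      Tom          4
7    226      paid      Jon         10
5    294      paid     Sara         10
filter rows where ship_days >= 6:
   price    status customer  ship_days
4     54      paid     Sara          6
3    146  returned      Tom         13
6    179   shipped      Tom          7
1    196   pending     Sara          6
0    210   shipped      Jon         10
7    226      paid      Jon         10
5    294      paid     Sara         10
drop duplicate customer (keep=last):
   price   status customer  ship_days
6    179  shipped      Tom          7
7    226     paid      Jon         10
5    294     paid     Sara         10
add column price_plus_ship_days = t['price'] + t['ship_days']:
   price   status customer  ship_days  price_plus_ship_days
6    179  shipped      Tom          7                   186
7    226     paid      Jon         10                   236
5    294     paid     Sara         10                   304
Taking the value at position 2, column 'price_plus_ship_days' gives 304.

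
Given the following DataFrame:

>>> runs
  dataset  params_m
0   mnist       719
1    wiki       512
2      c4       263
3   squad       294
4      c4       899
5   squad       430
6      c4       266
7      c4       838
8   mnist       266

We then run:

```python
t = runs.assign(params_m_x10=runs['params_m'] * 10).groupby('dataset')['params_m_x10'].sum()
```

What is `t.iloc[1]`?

add column params_m_x10 = runs['params_m'] * 10:
  dataset  params_m  params_m_x10
0   mnist       719          7190
1    wiki       512          5120
2      c4       263          2630
3   squad       294          2940
4      c4       899          8990
5   squad       430          4300
6      c4       266          2660
7      c4       838          8380
8   mnist       266          2660
group by dataset, sum of params_m_x10:
dataset
c4       22660
mnist     9850
squad     7240
wiki      5120
Name: params_m_x10, dtype: int64

9850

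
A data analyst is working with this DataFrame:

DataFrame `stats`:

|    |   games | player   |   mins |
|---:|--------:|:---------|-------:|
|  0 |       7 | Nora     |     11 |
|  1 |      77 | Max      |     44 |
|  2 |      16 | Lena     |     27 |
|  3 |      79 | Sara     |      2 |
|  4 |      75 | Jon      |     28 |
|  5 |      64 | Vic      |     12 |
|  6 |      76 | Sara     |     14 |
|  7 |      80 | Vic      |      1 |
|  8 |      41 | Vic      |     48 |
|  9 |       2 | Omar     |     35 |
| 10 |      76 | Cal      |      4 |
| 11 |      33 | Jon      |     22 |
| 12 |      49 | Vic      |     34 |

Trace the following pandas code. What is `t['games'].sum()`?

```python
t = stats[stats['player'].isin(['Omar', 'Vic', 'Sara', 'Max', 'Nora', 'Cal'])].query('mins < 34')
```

filter rows where player in ['Omar', 'Vic', 'Sara', 'Max', 'Nora', 'Cal']:
    games player  mins
0       7   Nora    11
1      77    Max    44
3      79   Sara     2
5      64    Vic    12
6      76   Sara    14
7      80    Vic     1
8      41    Vic    48
9       2   Omar    35
10     76    Cal     4
12     49    Vic    34
filter rows where mins < 34:
    games player  mins
0       7   Nora    11
3      79   Sara     2
5      64    Vic    12
6      76   Sara    14
7      80    Vic     1
10     76    Cal     4
So sum() = 382.

382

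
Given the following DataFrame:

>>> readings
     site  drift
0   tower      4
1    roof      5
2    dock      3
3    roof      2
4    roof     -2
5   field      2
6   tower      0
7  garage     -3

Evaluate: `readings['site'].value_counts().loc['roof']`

value_counts of site:
site
roof      3
tower     2
dock      1
field     1
garage    1
Name: count, dtype: int64
The value at index 'roof' is 3.

3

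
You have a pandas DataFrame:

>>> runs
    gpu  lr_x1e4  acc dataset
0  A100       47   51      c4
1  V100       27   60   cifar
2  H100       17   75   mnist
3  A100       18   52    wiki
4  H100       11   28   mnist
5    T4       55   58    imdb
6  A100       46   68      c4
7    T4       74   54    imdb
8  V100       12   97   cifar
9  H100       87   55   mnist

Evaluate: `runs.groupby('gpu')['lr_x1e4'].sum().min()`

group by gpu, sum of lr_x1e4:
gpu
A100    111
H100    115
T4      129
V100     39
Name: lr_x1e4, dtype: int64

39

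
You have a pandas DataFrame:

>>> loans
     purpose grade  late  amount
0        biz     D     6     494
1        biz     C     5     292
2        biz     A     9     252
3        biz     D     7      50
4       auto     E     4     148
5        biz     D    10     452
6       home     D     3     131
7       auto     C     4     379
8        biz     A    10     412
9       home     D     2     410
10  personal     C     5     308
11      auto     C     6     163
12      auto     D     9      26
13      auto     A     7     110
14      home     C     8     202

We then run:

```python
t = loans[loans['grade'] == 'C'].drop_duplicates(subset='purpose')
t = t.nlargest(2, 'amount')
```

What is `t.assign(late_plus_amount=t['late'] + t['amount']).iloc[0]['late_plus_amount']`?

filter rows where grade == 'C':
     purpose grade  late  amount
1        biz     C     5     292
7       auto     C     4     379
10  personal     C     5     308
11      auto     C     6     163
14      home     C     8     202
drop duplicate purpose (keep=first):
     purpose grade  late  amount
1        biz     C     5     292
7       auto     C     4     379
10  personal     C     5     308
14      home     C     8     202
take 2 rows with largest amount:
     purpose grade  late  amount
7       auto     C     4     379
10  personal     C     5     308
add column late_plus_amount = t['late'] + t['amount']:
     purpose grade  late  amount  late_plus_amount
7       auto     C     4     379               383
10  personal     C     5     308               313

383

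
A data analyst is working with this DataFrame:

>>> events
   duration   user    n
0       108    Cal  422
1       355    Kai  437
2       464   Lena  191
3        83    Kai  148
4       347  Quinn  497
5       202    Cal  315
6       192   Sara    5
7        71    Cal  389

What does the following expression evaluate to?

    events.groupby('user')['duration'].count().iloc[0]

3

group by user, count of duration:
user
Cal      3
Kai      2
Lena     1
Quinn    1
Sara     1
Name: duration, dtype: int64
Finally, value at position 0 = 3.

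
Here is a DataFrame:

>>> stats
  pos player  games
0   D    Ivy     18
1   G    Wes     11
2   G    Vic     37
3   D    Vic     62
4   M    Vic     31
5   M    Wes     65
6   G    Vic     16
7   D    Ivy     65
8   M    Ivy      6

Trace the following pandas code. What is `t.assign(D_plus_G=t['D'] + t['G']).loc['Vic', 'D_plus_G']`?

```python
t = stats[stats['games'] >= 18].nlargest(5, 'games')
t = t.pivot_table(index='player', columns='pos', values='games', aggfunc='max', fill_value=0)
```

filter rows where games >= 18:
  pos player  games
0   D    Ivy     18
2   G    Vic     37
3   D    Vic     62
4   M    Vic     31
5   M    Wes     65
7   D    Ivy     65
take 5 rows with largest games:
  pos player  games
5   M    Wes     65
7   D    Ivy     65
3   D    Vic     62
2   G    Vic     37
4   M    Vic     31
pivot: rows=player, cols=pos, max(games):
pos      D   G   M
player            
Ivy     65   0   0
Vic     62  37  31
Wes      0   0  65
add column D_plus_G = t['D'] + t['G']:
pos      D   G   M  D_plus_G
player                      
Ivy     65   0   0        65
Vic     62  37  31        99
Wes      0   0  65         0
value at row 'Vic', column 'D_plus_G' → 99

99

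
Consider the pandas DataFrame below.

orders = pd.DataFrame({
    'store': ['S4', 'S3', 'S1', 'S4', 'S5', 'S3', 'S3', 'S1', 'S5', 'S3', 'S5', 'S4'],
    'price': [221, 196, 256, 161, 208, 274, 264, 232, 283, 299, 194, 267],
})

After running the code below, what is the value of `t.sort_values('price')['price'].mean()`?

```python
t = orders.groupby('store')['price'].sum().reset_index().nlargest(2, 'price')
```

859.0

group by store, sum of price:
store
S1     488
S3    1033
S4     649
S5     685
Name: price, dtype: int64
reset_index():
  store  price
0    S1    488
1    S3   1033
2    S4    649
3    S5    685
take 2 rows with largest price:
  store  price
1    S3   1033
3    S5    685
sort by price:
  store  price
3    S5    685
1    S3   1033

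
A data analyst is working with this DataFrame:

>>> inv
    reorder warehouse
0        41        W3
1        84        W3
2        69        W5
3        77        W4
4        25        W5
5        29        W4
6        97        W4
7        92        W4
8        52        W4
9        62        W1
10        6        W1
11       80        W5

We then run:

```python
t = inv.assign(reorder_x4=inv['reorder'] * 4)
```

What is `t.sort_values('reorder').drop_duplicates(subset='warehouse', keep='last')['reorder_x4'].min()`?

248

add column reorder_x4 = inv['reorder'] * 4:
    reorder warehouse  reorder_x4
0        41        W3         164
1        84        W3         336
2        69        W5         276
3        77        W4         308
4        25        W5         100
5        29        W4         116
6        97        W4         388
7        92        W4         368
8        52        W4         208
9        62        W1         248
10        6        W1          24
11       80        W5         320
sort by reorder:
    reorder warehouse  reorder_x4
10        6        W1          24
4        25        W5         100
5        29        W4         116
0        41        W3         164
8        52        W4         208
9        62        W1         248
2        69        W5         276
3        77        W4         308
11       80        W5         320
1        84        W3         336
7        92        W4         368
6        97        W4         388
drop duplicate warehouse (keep=last):
    reorder warehouse  reorder_x4
9        62        W1         248
11       80        W5         320
1        84        W3         336
6        97        W4         388
So min() = 248.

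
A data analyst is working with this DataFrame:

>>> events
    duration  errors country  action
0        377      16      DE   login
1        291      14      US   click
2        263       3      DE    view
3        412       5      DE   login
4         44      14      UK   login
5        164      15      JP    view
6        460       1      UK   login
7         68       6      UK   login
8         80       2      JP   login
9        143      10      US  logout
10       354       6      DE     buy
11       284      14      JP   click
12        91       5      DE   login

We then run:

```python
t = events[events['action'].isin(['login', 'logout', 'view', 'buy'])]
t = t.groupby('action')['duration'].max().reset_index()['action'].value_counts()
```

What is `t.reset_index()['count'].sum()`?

4

filter rows where action in ['login', 'logout', 'view', 'buy']:
    duration  errors country  action
0        377      16      DE   login
2        263       3      DE    view
3        412       5      DE   login
4         44      14      UK   login
5        164      15      JP    view
6        460       1      UK   login
7         68       6      UK   login
8         80       2      JP   login
9        143      10      US  logout
10       354       6      DE     buy
12        91       5      DE   login
group by action, max of duration:
action
buy       354
login     460
logout    143
view      263
Name: duration, dtype: int64
reset_index():
   action  duration
0     buy       354
1   login       460
2  logout       143
3    view       263
value_counts of action:
action
buy       1
login     1
logout    1
view      1
Name: count, dtype: int64
reset_index():
   action  count
0     buy      1
1   login      1
2  logout      1
3    view      1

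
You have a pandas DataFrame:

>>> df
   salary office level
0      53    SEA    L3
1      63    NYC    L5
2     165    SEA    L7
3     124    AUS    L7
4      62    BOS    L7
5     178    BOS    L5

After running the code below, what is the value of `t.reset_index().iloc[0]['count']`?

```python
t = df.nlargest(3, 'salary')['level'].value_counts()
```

take 3 rows with largest salary:
   salary office level
5     178    BOS    L5
2     165    SEA    L7
3     124    AUS    L7
value_counts of level:
level
L7    2
L5    1
Name: count, dtype: int64
reset_index():
  level  count
0    L7      2
1    L5      1
Then the value at position 0, column 'count': 2

2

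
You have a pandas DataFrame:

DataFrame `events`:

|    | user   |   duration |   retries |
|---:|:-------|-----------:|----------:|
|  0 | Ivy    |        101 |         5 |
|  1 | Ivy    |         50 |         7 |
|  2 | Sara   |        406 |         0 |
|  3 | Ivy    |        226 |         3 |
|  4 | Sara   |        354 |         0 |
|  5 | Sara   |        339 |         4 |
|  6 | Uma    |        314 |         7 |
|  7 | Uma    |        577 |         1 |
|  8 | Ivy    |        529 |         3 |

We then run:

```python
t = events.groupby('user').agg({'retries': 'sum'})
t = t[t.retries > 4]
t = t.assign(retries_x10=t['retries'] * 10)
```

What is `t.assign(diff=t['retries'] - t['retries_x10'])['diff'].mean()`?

-117.0

group by user, sum of retries:
      retries
user         
Ivy        18
Sara        4
Uma         8
filter rows where retries > 4:
      retries
user         
Ivy        18
Uma         8
add column retries_x10 = t['retries'] * 10:
      retries  retries_x10
user                      
Ivy        18          180
Uma         8           80
add column diff = t['retries'] - t['retries_x10']:
      retries  retries_x10  diff
user                            
Ivy        18          180  -162
Uma         8           80   -72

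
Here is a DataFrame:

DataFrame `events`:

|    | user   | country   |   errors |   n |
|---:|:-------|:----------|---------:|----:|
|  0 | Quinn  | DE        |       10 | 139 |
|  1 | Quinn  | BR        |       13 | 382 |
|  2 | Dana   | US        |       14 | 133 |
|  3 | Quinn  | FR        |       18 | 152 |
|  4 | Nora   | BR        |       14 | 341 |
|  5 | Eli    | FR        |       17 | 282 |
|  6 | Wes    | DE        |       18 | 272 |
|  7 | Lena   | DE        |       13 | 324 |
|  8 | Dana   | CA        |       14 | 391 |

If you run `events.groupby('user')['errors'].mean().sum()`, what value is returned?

89.6666666667

group by user, mean of errors:
user
Dana     14.000000
Eli      17.000000
Lena     13.000000
Nora     14.000000
Quinn    13.666667
Wes      18.000000
Name: errors, dtype: float64
Then the sum of the resulting series: 89.6666666667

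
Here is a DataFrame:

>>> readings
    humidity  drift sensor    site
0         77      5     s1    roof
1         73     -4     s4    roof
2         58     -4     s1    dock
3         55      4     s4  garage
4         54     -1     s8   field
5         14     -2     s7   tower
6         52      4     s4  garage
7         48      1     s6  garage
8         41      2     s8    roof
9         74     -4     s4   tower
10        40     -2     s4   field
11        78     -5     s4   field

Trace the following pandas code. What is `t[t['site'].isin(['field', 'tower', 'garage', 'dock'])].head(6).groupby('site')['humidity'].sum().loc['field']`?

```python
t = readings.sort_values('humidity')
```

sort by humidity:
    humidity  drift sensor    site
5         14     -2     s7   tower
10        40     -2     s4   field
8         41      2     s8    roof
7         48      1     s6  garage
6         52      4     s4  garage
4         54     -1     s8   field
3         55      4     s4  garage
2         58     -4     s1    dock
1         73     -4     s4    roof
9         74     -4     s4   tower
0         77      5     s1    roof
11        78     -5     s4   field
filter rows where site in ['field', 'tower', 'garage', 'dock']:
    humidity  drift sensor    site
5         14     -2     s7   tower
10        40     -2     s4   field
7         48      1     s6  garage
6         52      4     s4  garage
4         54     -1     s8   field
3         55      4     s4  garage
2         58     -4     s1    dock
9         74     -4     s4   tower
11        78     -5     s4   field
take first 6 rows:
    humidity  drift sensor    site
5         14     -2     s7   tower
10        40     -2     s4   field
7         48      1     s6  garage
6         52      4     s4  garage
4         54     -1     s8   field
3         55      4     s4  garage
group by site, sum of humidity:
site
field      94
garage    155
tower      14
Name: humidity, dtype: int64
value at index 'field' → 94

94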